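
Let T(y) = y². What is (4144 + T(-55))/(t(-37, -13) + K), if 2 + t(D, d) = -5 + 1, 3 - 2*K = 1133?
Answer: -7169/571 ≈ -12.555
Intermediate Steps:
K = -565 (K = 3/2 - ½*1133 = 3/2 - 1133/2 = -565)
t(D, d) = -6 (t(D, d) = -2 + (-5 + 1) = -2 - 4 = -6)
(4144 + T(-55))/(t(-37, -13) + K) = (4144 + (-55)²)/(-6 - 565) = (4144 + 3025)/(-571) = 7169*(-1/571) = -7169/571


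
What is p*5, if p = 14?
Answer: 70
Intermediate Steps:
p*5 = 14*5 = 70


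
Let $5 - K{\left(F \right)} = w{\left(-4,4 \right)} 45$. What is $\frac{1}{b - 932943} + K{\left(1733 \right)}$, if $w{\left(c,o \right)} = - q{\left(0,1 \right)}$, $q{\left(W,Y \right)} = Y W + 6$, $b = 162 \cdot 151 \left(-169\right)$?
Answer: $\frac{1393430774}{5067021} \approx 275.0$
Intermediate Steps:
$b = -4134078$ ($b = 24462 \left(-169\right) = -4134078$)
$q{\left(W,Y \right)} = 6 + W Y$ ($q{\left(W,Y \right)} = W Y + 6 = 6 + W Y$)
$w{\left(c,o \right)} = -6$ ($w{\left(c,o \right)} = - (6 + 0 \cdot 1) = - (6 + 0) = \left(-1\right) 6 = -6$)
$K{\left(F \right)} = 275$ ($K{\left(F \right)} = 5 - \left(-6\right) 45 = 5 - -270 = 5 + 270 = 275$)
$\frac{1}{b - 932943} + K{\left(1733 \right)} = \frac{1}{-4134078 - 932943} + 275 = \frac{1}{-5067021} + 275 = - \frac{1}{5067021} + 275 = \frac{1393430774}{5067021}$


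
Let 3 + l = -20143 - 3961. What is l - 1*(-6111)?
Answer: -17996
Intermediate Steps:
l = -24107 (l = -3 + (-20143 - 3961) = -3 - 24104 = -24107)
l - 1*(-6111) = -24107 - 1*(-6111) = -24107 + 6111 = -17996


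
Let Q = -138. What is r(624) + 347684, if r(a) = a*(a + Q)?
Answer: 650948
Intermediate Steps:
r(a) = a*(-138 + a) (r(a) = a*(a - 138) = a*(-138 + a))
r(624) + 347684 = 624*(-138 + 624) + 347684 = 624*486 + 347684 = 303264 + 347684 = 650948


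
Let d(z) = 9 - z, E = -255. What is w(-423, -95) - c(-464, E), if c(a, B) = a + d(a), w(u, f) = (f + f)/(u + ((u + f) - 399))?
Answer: -1187/134 ≈ -8.8582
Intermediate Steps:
w(u, f) = 2*f/(-399 + f + 2*u) (w(u, f) = (2*f)/(u + ((f + u) - 399)) = (2*f)/(u + (-399 + f + u)) = (2*f)/(-399 + f + 2*u) = 2*f/(-399 + f + 2*u))
c(a, B) = 9 (c(a, B) = a + (9 - a) = 9)
w(-423, -95) - c(-464, E) = 2*(-95)/(-399 - 95 + 2*(-423)) - 1*9 = 2*(-95)/(-399 - 95 - 846) - 9 = 2*(-95)/(-1340) - 9 = 2*(-95)*(-1/1340) - 9 = 19/134 - 9 = -1187/134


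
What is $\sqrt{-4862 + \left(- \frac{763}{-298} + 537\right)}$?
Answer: $\frac{i \sqrt{383849926}}{298} \approx 65.745 i$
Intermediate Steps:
$\sqrt{-4862 + \left(- \frac{763}{-298} + 537\right)} = \sqrt{-4862 + \left(\left(-763\right) \left(- \frac{1}{298}\right) + 537\right)} = \sqrt{-4862 + \left(\frac{763}{298} + 537\right)} = \sqrt{-4862 + \frac{160789}{298}} = \sqrt{- \frac{1288087}{298}} = \frac{i \sqrt{383849926}}{298}$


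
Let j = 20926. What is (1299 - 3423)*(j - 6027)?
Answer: -31645476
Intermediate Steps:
(1299 - 3423)*(j - 6027) = (1299 - 3423)*(20926 - 6027) = -2124*14899 = -31645476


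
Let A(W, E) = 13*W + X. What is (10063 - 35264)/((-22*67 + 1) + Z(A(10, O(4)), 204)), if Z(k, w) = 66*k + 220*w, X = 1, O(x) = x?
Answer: -25201/52053 ≈ -0.48414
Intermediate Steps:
A(W, E) = 1 + 13*W (A(W, E) = 13*W + 1 = 1 + 13*W)
(10063 - 35264)/((-22*67 + 1) + Z(A(10, O(4)), 204)) = (10063 - 35264)/((-22*67 + 1) + (66*(1 + 13*10) + 220*204)) = -25201/((-1474 + 1) + (66*(1 + 130) + 44880)) = -25201/(-1473 + (66*131 + 44880)) = -25201/(-1473 + (8646 + 44880)) = -25201/(-1473 + 53526) = -25201/52053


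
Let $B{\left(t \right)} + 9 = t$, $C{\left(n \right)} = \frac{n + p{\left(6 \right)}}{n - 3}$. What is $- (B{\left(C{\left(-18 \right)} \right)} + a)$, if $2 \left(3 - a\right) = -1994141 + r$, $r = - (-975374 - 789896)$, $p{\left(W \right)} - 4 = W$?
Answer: $- \frac{4806055}{42} \approx -1.1443 \cdot 10^{5}$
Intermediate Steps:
$p{\left(W \right)} = 4 + W$
$r = 1765270$ ($r = \left(-1\right) \left(-1765270\right) = 1765270$)
$C{\left(n \right)} = \frac{10 + n}{-3 + n}$ ($C{\left(n \right)} = \frac{n + \left(4 + 6\right)}{n - 3} = \frac{n + 10}{-3 + n} = \frac{10 + n}{-3 + n}$)
$B{\left(t \right)} = -9 + t$
$a = \frac{228877}{2}$ ($a = 3 - \frac{-1994141 + 1765270}{2} = 3 - - \frac{228871}{2} = 3 + \frac{228871}{2} = \frac{228877}{2} \approx 1.1444 \cdot 10^{5}$)
$- (B{\left(C{\left(-18 \right)} \right)} + a) = - (\left(-9 + \frac{10 - 18}{-3 - 18}\right) + \frac{228877}{2}) = - (\left(-9 + \frac{1}{-21} \left(-8\right)\right) + \frac{228877}{2}) = - (\left(-9 - - \frac{8}{21}\right) + \frac{228877}{2}) = - (\left(-9 + \frac{8}{21}\right) + \frac{228877}{2}) = - (- \frac{181}{21} + \frac{228877}{2}) = \left(-1\right) \frac{4806055}{42} = - \frac{4806055}{42}$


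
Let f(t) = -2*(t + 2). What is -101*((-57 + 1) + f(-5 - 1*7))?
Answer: 3636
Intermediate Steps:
f(t) = -4 - 2*t (f(t) = -2*(2 + t) = -4 - 2*t)
-101*((-57 + 1) + f(-5 - 1*7)) = -101*((-57 + 1) + (-4 - 2*(-5 - 1*7))) = -101*(-56 + (-4 - 2*(-5 - 7))) = -101*(-56 + (-4 - 2*(-12))) = -101*(-56 + (-4 + 24)) = -101*(-56 + 20) = -101*(-36) = 3636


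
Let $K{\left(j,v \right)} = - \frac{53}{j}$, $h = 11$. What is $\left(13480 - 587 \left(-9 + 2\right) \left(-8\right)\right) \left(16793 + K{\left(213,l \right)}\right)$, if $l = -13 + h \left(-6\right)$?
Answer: $- \frac{23120797184}{71} \approx -3.2564 \cdot 10^{8}$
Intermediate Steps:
$l = -79$ ($l = -13 + 11 \left(-6\right) = -13 - 66 = -79$)
$\left(13480 - 587 \left(-9 + 2\right) \left(-8\right)\right) \left(16793 + K{\left(213,l \right)}\right) = \left(13480 - 587 \left(-9 + 2\right) \left(-8\right)\right) \left(16793 - \frac{53}{213}\right) = \left(13480 - 587 \left(\left(-7\right) \left(-8\right)\right)\right) \left(16793 - \frac{53}{213}\right) = \left(13480 - 32872\right) \left(16793 - \frac{53}{213}\right) = \left(13480 - 32872\right) \frac{3576856}{213} = \left(-19392\right) \frac{3576856}{213} = - \frac{23120797184}{71}$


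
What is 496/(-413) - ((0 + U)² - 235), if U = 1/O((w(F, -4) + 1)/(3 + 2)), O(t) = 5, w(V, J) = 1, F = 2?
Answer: 2413562/10325 ≈ 233.76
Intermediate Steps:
U = ⅕ (U = 1/5 = ⅕ ≈ 0.20000)
496/(-413) - ((0 + U)² - 235) = 496/(-413) - ((0 + ⅕)² - 235) = 496*(-1/413) - ((⅕)² - 235) = -496/413 - (1/25 - 235) = -496/413 - 1*(-5874/25) = -496/413 + 5874/25 = 2413562/10325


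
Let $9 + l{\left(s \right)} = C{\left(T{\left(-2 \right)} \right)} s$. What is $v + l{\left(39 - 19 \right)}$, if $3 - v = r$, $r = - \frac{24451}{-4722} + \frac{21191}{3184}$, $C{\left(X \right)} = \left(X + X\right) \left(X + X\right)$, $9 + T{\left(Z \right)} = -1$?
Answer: $\frac{60005329513}{7517424} \approx 7982.2$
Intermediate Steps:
$T{\left(Z \right)} = -10$ ($T{\left(Z \right)} = -9 - 1 = -10$)
$C{\left(X \right)} = 4 X^{2}$ ($C{\left(X \right)} = 2 X 2 X = 4 X^{2}$)
$r = \frac{88957943}{7517424}$ ($r = \left(-24451\right) \left(- \frac{1}{4722}\right) + 21191 \cdot \frac{1}{3184} = \frac{24451}{4722} + \frac{21191}{3184} = \frac{88957943}{7517424} \approx 11.834$)
$v = - \frac{66405671}{7517424}$ ($v = 3 - \frac{88957943}{7517424} = - \frac{66405671}{7517424} \approx -8.8336$)
$l{\left(s \right)} = -9 + 400 s$ ($l{\left(s \right)} = -9 + 4 \left(-10\right)^{2} s = -9 + 4 \cdot 100 s = -9 + 400 s$)
$v + l{\left(39 - 19 \right)} = - \frac{66405671}{7517424} - \left(9 - 400 \left(39 - 19\right)\right) = - \frac{66405671}{7517424} + \left(-9 + 400 \cdot 20\right) = - \frac{66405671}{7517424} + \left(-9 + 8000\right) = - \frac{66405671}{7517424} + 7991 = \frac{60005329513}{7517424}$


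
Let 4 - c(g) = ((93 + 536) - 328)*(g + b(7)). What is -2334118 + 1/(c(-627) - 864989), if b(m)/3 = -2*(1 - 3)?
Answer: -1586896804661/679870 ≈ -2.3341e+6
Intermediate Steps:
b(m) = 12 (b(m) = 3*(-2*(1 - 3)) = 3*(-2*(-2)) = 3*4 = 12)
c(g) = -3608 - 301*g (c(g) = 4 - ((93 + 536) - 328)*(g + 12) = 4 - (629 - 328)*(12 + g) = 4 - 301*(12 + g) = 4 - (3612 + 301*g) = 4 + (-3612 - 301*g) = -3608 - 301*g)
-2334118 + 1/(c(-627) - 864989) = -2334118 + 1/((-3608 - 301*(-627)) - 864989) = -2334118 + 1/((-3608 + 188727) - 864989) = -2334118 + 1/(185119 - 864989) = -2334118 + 1/(-679870) = -2334118 - 1/679870 = -1586896804661/679870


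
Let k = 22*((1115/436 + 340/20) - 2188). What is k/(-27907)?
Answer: 21987/12862 ≈ 1.7095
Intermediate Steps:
k = -10399851/218 (k = 22*((1115*(1/436) + 340*(1/20)) - 2188) = 22*((1115/436 + 17) - 2188) = 22*(8527/436 - 2188) = 22*(-945441/436) = -10399851/218 ≈ -47706.)
k/(-27907) = -10399851/218/(-27907) = -10399851/218*(-1/27907) = 21987/12862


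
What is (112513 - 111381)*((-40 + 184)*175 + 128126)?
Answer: 173565032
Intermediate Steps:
(112513 - 111381)*((-40 + 184)*175 + 128126) = 1132*(144*175 + 128126) = 1132*(25200 + 128126) = 1132*153326 = 173565032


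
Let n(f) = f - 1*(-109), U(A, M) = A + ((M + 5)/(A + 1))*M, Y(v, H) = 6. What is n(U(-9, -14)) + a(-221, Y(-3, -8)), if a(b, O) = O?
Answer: 361/4 ≈ 90.250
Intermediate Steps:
U(A, M) = A + M*(5 + M)/(1 + A) (U(A, M) = A + ((5 + M)/(1 + A))*M = A + M*(5 + M)/(1 + A))
n(f) = 109 + f (n(f) = f + 109 = 109 + f)
n(U(-9, -14)) + a(-221, Y(-3, -8)) = (109 + (-9 + (-9)**2 + (-14)**2 + 5*(-14))/(1 - 9)) + 6 = (109 + (-9 + 81 + 196 - 70)/(-8)) + 6 = (109 - 1/8*198) + 6 = (109 - 99/4) + 6 = 337/4 + 6 = 361/4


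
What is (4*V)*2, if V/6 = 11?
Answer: 528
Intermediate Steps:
V = 66 (V = 6*11 = 66)
(4*V)*2 = (4*66)*2 = 264*2 = 528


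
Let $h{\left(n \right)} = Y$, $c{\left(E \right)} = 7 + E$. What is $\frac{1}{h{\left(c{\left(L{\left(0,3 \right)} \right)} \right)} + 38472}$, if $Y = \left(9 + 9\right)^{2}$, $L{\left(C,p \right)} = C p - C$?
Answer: $\frac{1}{38796} \approx 2.5776 \cdot 10^{-5}$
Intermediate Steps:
$L{\left(C,p \right)} = - C + C p$
$Y = 324$ ($Y = 18^{2} = 324$)
$h{\left(n \right)} = 324$
$\frac{1}{h{\left(c{\left(L{\left(0,3 \right)} \right)} \right)} + 38472} = \frac{1}{324 + 38472} = \frac{1}{38796}$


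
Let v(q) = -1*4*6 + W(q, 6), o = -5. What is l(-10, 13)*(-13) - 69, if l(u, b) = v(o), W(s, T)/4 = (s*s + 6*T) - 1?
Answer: -2877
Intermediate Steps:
W(s, T) = -4 + 4*s² + 24*T (W(s, T) = 4*((s*s + 6*T) - 1) = 4*((s² + 6*T) - 1) = 4*(-1 + s² + 6*T) = -4 + 4*s² + 24*T)
v(q) = 116 + 4*q² (v(q) = -1*4*6 + (-4 + 4*q² + 24*6) = -4*6 + (-4 + 4*q² + 144) = -24 + (140 + 4*q²) = 116 + 4*q²)
l(u, b) = 216 (l(u, b) = 116 + 4*(-5)² = 116 + 4*25 = 116 + 100 = 216)
l(-10, 13)*(-13) - 69 = 216*(-13) - 69 = -2808 - 69 = -2877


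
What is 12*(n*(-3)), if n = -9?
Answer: 324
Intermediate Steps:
12*(n*(-3)) = 12*(-9*(-3)) = 12*27 = 324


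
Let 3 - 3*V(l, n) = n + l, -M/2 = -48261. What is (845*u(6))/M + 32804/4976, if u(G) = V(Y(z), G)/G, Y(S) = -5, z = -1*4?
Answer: 3562621739/540330156 ≈ 6.5934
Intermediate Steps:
z = -4
M = 96522 (M = -2*(-48261) = 96522)
V(l, n) = 1 - l/3 - n/3 (V(l, n) = 1 - (n + l)/3 = 1 - (l + n)/3 = 1 + (-l/3 - n/3) = 1 - l/3 - n/3)
u(G) = (8/3 - G/3)/G (u(G) = (1 - ⅓*(-5) - G/3)/G = (1 + 5/3 - G/3)/G = (8/3 - G/3)/G)
(845*u(6))/M + 32804/4976 = (845*((⅓)*(8 - 1*6)/6))/96522 + 32804/4976 = (845*((⅓)*(⅙)*(8 - 6)))*(1/96522) + 32804*(1/4976) = (845*((⅓)*(⅙)*2))*(1/96522) + 8201/1244 = (845*(⅑))*(1/96522) + 8201/1244 = (845/9)*(1/96522) + 8201/1244 = 845/868698 + 8201/1244 = 3562621739/540330156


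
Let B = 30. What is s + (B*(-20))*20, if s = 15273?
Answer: 3273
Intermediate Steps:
s + (B*(-20))*20 = 15273 + (30*(-20))*20 = 15273 - 600*20 = 15273 - 12000 = 3273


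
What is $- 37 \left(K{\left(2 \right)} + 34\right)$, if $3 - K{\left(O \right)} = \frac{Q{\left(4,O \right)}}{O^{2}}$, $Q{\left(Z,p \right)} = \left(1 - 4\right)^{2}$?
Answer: $- \frac{5143}{4} \approx -1285.8$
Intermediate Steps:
$Q{\left(Z,p \right)} = 9$ ($Q{\left(Z,p \right)} = \left(-3\right)^{2} = 9$)
$K{\left(O \right)} = 3 - \frac{9}{O^{2}}$
$- 37 \left(K{\left(2 \right)} + 34\right) = - 37 \left(\left(3 - \frac{9}{4}\right) + 34\right) = - 37 \left(\frac{3}{4} + 34\right) = \left(-37\right) \frac{139}{4} = - \frac{5143}{4}$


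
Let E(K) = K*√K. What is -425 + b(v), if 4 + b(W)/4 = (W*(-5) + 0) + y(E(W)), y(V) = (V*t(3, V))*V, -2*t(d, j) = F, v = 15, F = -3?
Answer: 19509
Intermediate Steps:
t(d, j) = 3/2 (t(d, j) = -½*(-3) = 3/2)
E(K) = K^(3/2)
y(V) = 3*V²/2 (y(V) = (V*(3/2))*V = (3*V/2)*V = 3*V²/2)
b(W) = -16 - 20*W + 6*W³ (b(W) = -16 + 4*((W*(-5) + 0) + 3*(W^(3/2))²/2) = -16 + 4*((-5*W + 0) + 3*W³/2) = -16 + 4*(-5*W + 3*W³/2) = -16 + (-20*W + 6*W³) = -16 - 20*W + 6*W³)
-425 + b(v) = -425 + (-16 - 20*15 + 6*15³) = -425 + (-16 - 300 + 6*3375) = -425 + (-16 - 300 + 20250) = -425 + 19934 = 19509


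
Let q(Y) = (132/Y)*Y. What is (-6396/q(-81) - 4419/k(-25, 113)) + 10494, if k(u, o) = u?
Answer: 2921134/275 ≈ 10622.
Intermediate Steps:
q(Y) = 132
(-6396/q(-81) - 4419/k(-25, 113)) + 10494 = (-6396/132 - 4419/(-25)) + 10494 = (-6396*1/132 - 4419*(-1/25)) + 10494 = (-533/11 + 4419/25) + 10494 = 35284/275 + 10494 = 2921134/275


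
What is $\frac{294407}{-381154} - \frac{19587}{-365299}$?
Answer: $- \frac{100080919295}{139235175046} \approx -0.71879$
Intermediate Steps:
$\frac{294407}{-381154} - \frac{19587}{-365299} = 294407 \left(- \frac{1}{381154}\right) - - \frac{19587}{365299} = - \frac{294407}{381154} + \frac{19587}{365299} = - \frac{100080919295}{139235175046}$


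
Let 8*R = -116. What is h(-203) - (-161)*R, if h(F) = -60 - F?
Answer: -4383/2 ≈ -2191.5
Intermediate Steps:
R = -29/2 (R = (1/8)*(-116) = -29/2 ≈ -14.500)
h(-203) - (-161)*R = (-60 - 1*(-203)) - (-161)*(-29)/2 = (-60 + 203) - 1*4669/2 = 143 - 4669/2 = -4383/2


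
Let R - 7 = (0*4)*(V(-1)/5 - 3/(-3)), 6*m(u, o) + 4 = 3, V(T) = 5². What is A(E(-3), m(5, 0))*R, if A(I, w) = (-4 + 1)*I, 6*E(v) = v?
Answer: 21/2 ≈ 10.500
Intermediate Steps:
E(v) = v/6
V(T) = 25
m(u, o) = -⅙ (m(u, o) = -⅔ + (⅙)*3 = -⅔ + ½ = -⅙)
A(I, w) = -3*I
R = 7 (R = 7 + (0*4)*(25/5 - 3/(-3)) = 7 + 0*(25*(⅕) - 3*(-⅓)) = 7 + 0*(5 + 1) = 7 + 0*6 = 7 + 0 = 7)
A(E(-3), m(5, 0))*R = -(-3)/2*7 = -3*(-½)*7 = (3/2)*7 = 21/2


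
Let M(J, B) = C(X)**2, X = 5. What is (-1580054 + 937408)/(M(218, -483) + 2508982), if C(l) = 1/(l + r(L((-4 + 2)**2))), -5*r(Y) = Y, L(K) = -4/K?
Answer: -434428696/1696071857 ≈ -0.25614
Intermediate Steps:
r(Y) = -Y/5
C(l) = 1/(1/5 + l) (C(l) = 1/(l - (-4)/(5*((-4 + 2)**2))) = 1/(l - (-4)/(5*((-2)**2))) = 1/(l - (-4)/(5*4)) = 1/(l - 1/5*(-1)) = 1/(l + 1/5) = 1/(1/5 + l))
M(J, B) = 25/676 (M(J, B) = (5/(1 + 5*5))**2 = (5/(1 + 25))**2 = (5/26)**2 = 25/676)
(-1580054 + 937408)/(M(218, -483) + 2508982) = (-1580054 + 937408)/(25/676 + 2508982) = -642646/1696071857/676 = -642646*676/1696071857 = -434428696/1696071857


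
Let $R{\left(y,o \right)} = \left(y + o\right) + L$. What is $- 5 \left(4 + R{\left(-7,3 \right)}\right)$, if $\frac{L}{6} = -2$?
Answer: $60$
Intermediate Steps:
$L = -12$ ($L = 6 \left(-2\right) = -12$)
$R{\left(y,o \right)} = -12 + o + y$ ($R{\left(y,o \right)} = \left(y + o\right) - 12 = \left(o + y\right) - 12 = -12 + o + y$)
$- 5 \left(4 + R{\left(-7,3 \right)}\right) = - 5 \left(4 - 16\right) = \left(-5\right) \left(-12\right) = 60$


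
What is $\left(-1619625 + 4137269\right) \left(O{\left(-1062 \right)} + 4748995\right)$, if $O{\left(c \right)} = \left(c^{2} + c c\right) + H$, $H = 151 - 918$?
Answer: $17633367093904$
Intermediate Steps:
$H = -767$
$O{\left(c \right)} = -767 + 2 c^{2}$ ($O{\left(c \right)} = \left(c^{2} + c c\right) - 767 = \left(c^{2} + c^{2}\right) - 767 = 2 c^{2} - 767 = -767 + 2 c^{2}$)
$\left(-1619625 + 4137269\right) \left(O{\left(-1062 \right)} + 4748995\right) = \left(-1619625 + 4137269\right) \left(\left(-767 + 2 \left(-1062\right)^{2}\right) + 4748995\right) = 2517644 \left(\left(-767 + 2 \cdot 1127844\right) + 4748995\right) = 2517644 \left(\left(-767 + 2255688\right) + 4748995\right) = 2517644 \left(2254921 + 4748995\right) = 2517644 \cdot 7003916 = 17633367093904$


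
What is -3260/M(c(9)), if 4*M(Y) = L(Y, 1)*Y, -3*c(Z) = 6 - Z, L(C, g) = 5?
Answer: -2608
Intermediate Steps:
c(Z) = -2 + Z/3 (c(Z) = -(6 - Z)/3 = -2 + Z/3)
M(Y) = 5*Y/4 (M(Y) = (5*Y)/4 = 5*Y/4)
-3260/M(c(9)) = -3260*4/(5*(-2 + (⅓)*9)) = -3260*4/(5*(-2 + 3)) = -3260/((5/4)*1) = -3260/5/4 = -3260*⅘ = -2608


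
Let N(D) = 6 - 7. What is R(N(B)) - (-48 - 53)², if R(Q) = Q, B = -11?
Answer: -10202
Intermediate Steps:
N(D) = -1
R(N(B)) - (-48 - 53)² = -1 - (-48 - 53)² = -1 - 1*(-101)² = -1 - 1*10201 = -1 - 10201 = -10202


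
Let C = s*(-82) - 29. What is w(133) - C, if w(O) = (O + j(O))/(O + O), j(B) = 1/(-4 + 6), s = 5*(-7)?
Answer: -1511145/532 ≈ -2840.5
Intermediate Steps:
s = -35
j(B) = ½ (j(B) = 1/2 = ½)
C = 2841 (C = -35*(-82) - 29 = 2870 - 29 = 2841)
w(O) = (½ + O)/(2*O) (w(O) = (O + ½)/(O + O) = (½ + O)/((2*O)) = (½ + O)*(1/(2*O)) = (½ + O)/(2*O))
w(133) - C = (¼)*(1 + 2*133)/133 - 1*2841 = (¼)*(1/133)*(1 + 266) - 2841 = (¼)*(1/133)*267 - 2841 = 267/532 - 2841 = -1511145/532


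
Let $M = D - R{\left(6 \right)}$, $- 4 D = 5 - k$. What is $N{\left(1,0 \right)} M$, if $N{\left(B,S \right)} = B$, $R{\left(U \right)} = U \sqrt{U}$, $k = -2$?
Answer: $- \frac{7}{4} - 6 \sqrt{6} \approx -16.447$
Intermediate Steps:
$R{\left(U \right)} = U^{\frac{3}{2}}$
$D = - \frac{7}{4}$ ($D = - \frac{5 - -2}{4} = - \frac{5 + 2}{4} = \left(- \frac{1}{4}\right) 7 = - \frac{7}{4} \approx -1.75$)
$M = - \frac{7}{4} - 6 \sqrt{6}$ ($M = - \frac{7}{4} - 6^{\frac{3}{2}} = - \frac{7}{4} - 6 \sqrt{6} \approx -16.447$)
$N{\left(1,0 \right)} M = 1 \left(- \frac{7}{4} - 6 \sqrt{6}\right) = - \frac{7}{4} - 6 \sqrt{6}$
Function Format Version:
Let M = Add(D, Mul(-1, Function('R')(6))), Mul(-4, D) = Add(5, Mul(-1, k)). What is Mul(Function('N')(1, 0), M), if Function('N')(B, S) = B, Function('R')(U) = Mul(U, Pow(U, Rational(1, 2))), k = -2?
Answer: Add(Rational(-7, 4), Mul(-6, Pow(6, Rational(1, 2)))) ≈ -16.447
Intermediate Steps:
Function('R')(U) = Pow(U, Rational(3, 2))
D = Rational(-7, 4) (D = Mul(Rational(-1, 4), Add(5, Mul(-1, -2))) = Mul(Rational(-1, 4), Add(5, 2)) = Mul(Rational(-1, 4), 7) = Rational(-7, 4) ≈ -1.7500)
M = Add(Rational(-7, 4), Mul(-6, Pow(6, Rational(1, 2)))) (M = Add(Rational(-7, 4), Mul(-1, Pow(6, Rational(3, 2)))) = Add(Rational(-7, 4), Mul(-1, Mul(6, Pow(6, Rational(1, 2))))) = Add(Rational(-7, 4), Mul(-6, Pow(6, Rational(1, 2)))) ≈ -16.447)
Mul(Function('N')(1, 0), M) = Mul(1, Add(Rational(-7, 4), Mul(-6, Pow(6, Rational(1, 2))))) = Add(Rational(-7, 4), Mul(-6, Pow(6, Rational(1, 2))))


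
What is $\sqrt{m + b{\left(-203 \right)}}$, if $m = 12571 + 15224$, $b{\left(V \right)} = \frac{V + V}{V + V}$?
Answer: $2 \sqrt{6949} \approx 166.72$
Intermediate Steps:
$b{\left(V \right)} = 1$ ($b{\left(V \right)} = \frac{2 V}{2 V} = 2 V \frac{1}{2 V} = 1$)
$m = 27795$
$\sqrt{m + b{\left(-203 \right)}} = \sqrt{27795 + 1} = \sqrt{27796} = 2 \sqrt{6949}$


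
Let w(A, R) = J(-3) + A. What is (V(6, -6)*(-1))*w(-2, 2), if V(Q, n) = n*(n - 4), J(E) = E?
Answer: 300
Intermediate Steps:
V(Q, n) = n*(-4 + n)
w(A, R) = -3 + A
(V(6, -6)*(-1))*w(-2, 2) = (-6*(-4 - 6)*(-1))*(-3 - 2) = (-6*(-10)*(-1))*(-5) = (60*(-1))*(-5) = -60*(-5) = 300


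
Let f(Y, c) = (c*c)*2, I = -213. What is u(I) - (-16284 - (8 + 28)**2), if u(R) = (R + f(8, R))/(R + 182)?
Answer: 454455/31 ≈ 14660.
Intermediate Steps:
f(Y, c) = 2*c**2 (f(Y, c) = c**2*2 = 2*c**2)
u(R) = (R + 2*R**2)/(182 + R) (u(R) = (R + 2*R**2)/(R + 182) = (R + 2*R**2)/(182 + R))
u(I) - (-16284 - (8 + 28)**2) = -213*(1 + 2*(-213))/(182 - 213) - (-16284 - (8 + 28)**2) = -213*(1 - 426)/(-31) - (-16284 - 1*36**2) = -213*(-1/31)*(-425) - (-16284 - 1*1296) = -90525/31 - (-16284 - 1296) = -90525/31 - 1*(-17580) = -90525/31 + 17580 = 454455/31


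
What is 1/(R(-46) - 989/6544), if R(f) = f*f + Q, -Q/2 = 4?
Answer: 6544/13793763 ≈ 0.00047442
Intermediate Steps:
Q = -8 (Q = -2*4 = -8)
R(f) = -8 + f**2 (R(f) = f*f - 8 = f**2 - 8 = -8 + f**2)
1/(R(-46) - 989/6544) = 1/((-8 + (-46)**2) - 989/6544) = 1/((-8 + 2116) - 989*1/6544) = 1/(2108 - 989/6544) = 1/(13793763/6544) = 6544/13793763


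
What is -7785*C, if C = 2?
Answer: -15570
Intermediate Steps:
-7785*C = -7785*2 = -15570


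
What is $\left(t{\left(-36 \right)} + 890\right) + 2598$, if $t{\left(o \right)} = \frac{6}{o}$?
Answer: $\frac{20927}{6} \approx 3487.8$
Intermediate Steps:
$\left(t{\left(-36 \right)} + 890\right) + 2598 = \left(\frac{6}{-36} + 890\right) + 2598 = \left(6 \left(- \frac{1}{36}\right) + 890\right) + 2598 = \left(- \frac{1}{6} + 890\right) + 2598 = \frac{5339}{6} + 2598 = \frac{20927}{6}$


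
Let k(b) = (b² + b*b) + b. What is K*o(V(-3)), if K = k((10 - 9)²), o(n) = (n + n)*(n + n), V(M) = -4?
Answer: 192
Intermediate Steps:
o(n) = 4*n² (o(n) = (2*n)*(2*n) = 4*n²)
k(b) = b + 2*b² (k(b) = (b² + b²) + b = 2*b² + b = b + 2*b²)
K = 3 (K = (10 - 9)²*(1 + 2*(10 - 9)²) = 1²*(1 + 2*1²) = 1*(1 + 2*1) = 1*(1 + 2) = 1*3 = 3)
K*o(V(-3)) = 3*(4*(-4)²) = 3*(4*16) = 3*64 = 192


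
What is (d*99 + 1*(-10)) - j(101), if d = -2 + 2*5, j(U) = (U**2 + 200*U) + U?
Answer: -29720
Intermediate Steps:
j(U) = U**2 + 201*U
d = 8 (d = -2 + 10 = 8)
(d*99 + 1*(-10)) - j(101) = (8*99 + 1*(-10)) - 101*(201 + 101) = (792 - 10) - 101*302 = 782 - 1*30502 = 782 - 30502 = -29720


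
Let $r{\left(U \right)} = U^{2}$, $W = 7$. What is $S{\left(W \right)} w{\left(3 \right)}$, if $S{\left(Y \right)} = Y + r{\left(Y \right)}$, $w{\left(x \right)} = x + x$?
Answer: $336$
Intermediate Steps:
$w{\left(x \right)} = 2 x$
$S{\left(Y \right)} = Y + Y^{2}$
$S{\left(W \right)} w{\left(3 \right)} = 7 \left(1 + 7\right) 2 \cdot 3 = 7 \cdot 8 \cdot 6 = 56 \cdot 6 = 336$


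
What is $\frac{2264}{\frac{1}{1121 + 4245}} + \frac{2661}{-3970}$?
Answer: $\frac{48230034619}{3970} \approx 1.2149 \cdot 10^{7}$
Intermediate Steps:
$\frac{2264}{\frac{1}{1121 + 4245}} + \frac{2661}{-3970} = \frac{2264}{\frac{1}{5366}} + 2661 \left(- \frac{1}{3970}\right) = 2264 \frac{1}{\frac{1}{5366}} - \frac{2661}{3970} = 2264 \cdot 5366 - \frac{2661}{3970} = 12148624 - \frac{2661}{3970} = \frac{48230034619}{3970}$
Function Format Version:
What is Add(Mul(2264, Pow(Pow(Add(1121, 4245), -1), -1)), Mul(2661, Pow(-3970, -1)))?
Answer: Rational(48230034619, 3970) ≈ 1.2149e+7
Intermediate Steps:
Add(Mul(2264, Pow(Pow(Add(1121, 4245), -1), -1)), Mul(2661, Pow(-3970, -1))) = Add(Mul(2264, Pow(Pow(5366, -1), -1)), Mul(2661, Rational(-1, 3970))) = Add(Mul(2264, Pow(Rational(1, 5366), -1)), Rational(-2661, 3970)) = Add(Mul(2264, 5366), Rational(-2661, 3970)) = Add(12148624, Rational(-2661, 3970)) = Rational(48230034619, 3970)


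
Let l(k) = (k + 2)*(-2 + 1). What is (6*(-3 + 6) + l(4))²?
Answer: 144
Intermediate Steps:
l(k) = -2 - k (l(k) = (2 + k)*(-1) = -2 - k)
(6*(-3 + 6) + l(4))² = (6*(-3 + 6) + (-2 - 1*4))² = (6*3 + (-2 - 4))² = (18 - 6)² = 12² = 144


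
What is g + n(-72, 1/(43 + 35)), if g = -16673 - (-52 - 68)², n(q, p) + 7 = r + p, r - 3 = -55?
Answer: -2428295/78 ≈ -31132.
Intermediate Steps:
r = -52 (r = 3 - 55 = -52)
n(q, p) = -59 + p (n(q, p) = -7 + (-52 + p) = -59 + p)
g = -31073 (g = -16673 - 1*(-120)² = -16673 - 1*14400 = -16673 - 14400 = -31073)
g + n(-72, 1/(43 + 35)) = -31073 + (-59 + 1/(43 + 35)) = -31073 + (-59 + 1/78) = -31073 - 4601/78 = -2428295/78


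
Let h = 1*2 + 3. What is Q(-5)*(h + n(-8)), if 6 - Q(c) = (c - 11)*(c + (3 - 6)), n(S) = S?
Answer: 366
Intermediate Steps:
h = 5 (h = 2 + 3 = 5)
Q(c) = 6 - (-11 + c)*(-3 + c) (Q(c) = 6 - (c - 11)*(c + (3 - 6)) = 6 - (-11 + c)*(c - 3) = 6 - (-11 + c)*(-3 + c))
Q(-5)*(h + n(-8)) = (-27 - 1*(-5)**2 + 14*(-5))*(5 - 8) = (-27 - 1*25 - 70)*(-3) = (-27 - 25 - 70)*(-3) = -122*(-3) = 366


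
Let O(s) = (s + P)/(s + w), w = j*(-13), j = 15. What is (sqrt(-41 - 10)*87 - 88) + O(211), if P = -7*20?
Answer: -1337/16 + 87*I*sqrt(51) ≈ -83.563 + 621.3*I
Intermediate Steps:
P = -140
w = -195 (w = 15*(-13) = -195)
O(s) = (-140 + s)/(-195 + s) (O(s) = (s - 140)/(s - 195) = (-140 + s)/(-195 + s))
(sqrt(-41 - 10)*87 - 88) + O(211) = (sqrt(-41 - 10)*87 - 88) + (-140 + 211)/(-195 + 211) = (sqrt(-51)*87 - 88) + 71/16 = ((I*sqrt(51))*87 - 88) + (1/16)*71 = (87*I*sqrt(51) - 88) + 71/16 = (-88 + 87*I*sqrt(51)) + 71/16 = -1337/16 + 87*I*sqrt(51)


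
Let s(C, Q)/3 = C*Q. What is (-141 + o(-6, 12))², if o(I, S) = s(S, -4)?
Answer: 81225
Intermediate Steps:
s(C, Q) = 3*C*Q (s(C, Q) = 3*(C*Q) = 3*C*Q)
o(I, S) = -12*S (o(I, S) = 3*S*(-4) = -12*S)
(-141 + o(-6, 12))² = (-141 - 12*12)² = (-141 - 144)² = (-285)² = 81225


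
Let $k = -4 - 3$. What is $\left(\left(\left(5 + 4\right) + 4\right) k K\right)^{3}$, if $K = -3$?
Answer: $20346417$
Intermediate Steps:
$k = -7$
$\left(\left(\left(5 + 4\right) + 4\right) k K\right)^{3} = \left(\left(\left(5 + 4\right) + 4\right) \left(-7\right) \left(-3\right)\right)^{3} = \left(\left(9 + 4\right) \left(-7\right) \left(-3\right)\right)^{3} = \left(13 \left(-7\right) \left(-3\right)\right)^{3} = \left(\left(-91\right) \left(-3\right)\right)^{3} = 273^{3} = 20346417$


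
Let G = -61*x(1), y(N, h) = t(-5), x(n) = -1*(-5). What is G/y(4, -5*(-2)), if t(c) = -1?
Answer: 305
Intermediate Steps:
x(n) = 5
y(N, h) = -1
G = -305 (G = -61*5 = -305)
G/y(4, -5*(-2)) = -305/(-1) = -305*(-1) = 305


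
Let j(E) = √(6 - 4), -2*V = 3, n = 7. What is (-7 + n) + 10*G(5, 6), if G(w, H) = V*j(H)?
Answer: -15*√2 ≈ -21.213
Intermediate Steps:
V = -3/2 (V = -½*3 = -3/2 ≈ -1.5000)
j(E) = √2
G(w, H) = -3*√2/2
(-7 + n) + 10*G(5, 6) = (-7 + 7) + 10*(-3*√2/2) = 0 - 15*√2 = -15*√2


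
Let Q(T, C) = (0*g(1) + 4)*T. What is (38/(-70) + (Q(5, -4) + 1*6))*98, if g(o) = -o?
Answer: 12474/5 ≈ 2494.8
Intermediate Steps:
Q(T, C) = 4*T (Q(T, C) = (0*(-1*1) + 4)*T = (0*(-1) + 4)*T = (0 + 4)*T = 4*T)
(38/(-70) + (Q(5, -4) + 1*6))*98 = (38/(-70) + (4*5 + 1*6))*98 = (38*(-1/70) + (20 + 6))*98 = (-19/35 + 26)*98 = (891/35)*98 = 12474/5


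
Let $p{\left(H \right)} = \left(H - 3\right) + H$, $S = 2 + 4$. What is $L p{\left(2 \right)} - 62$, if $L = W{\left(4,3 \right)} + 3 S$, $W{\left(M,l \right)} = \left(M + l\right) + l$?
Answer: $-34$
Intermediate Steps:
$S = 6$
$W{\left(M,l \right)} = M + 2 l$
$L = 28$ ($L = \left(4 + 2 \cdot 3\right) + 3 \cdot 6 = \left(4 + 6\right) + 18 = 10 + 18 = 28$)
$p{\left(H \right)} = -3 + 2 H$ ($p{\left(H \right)} = \left(-3 + H\right) + H = -3 + 2 H$)
$L p{\left(2 \right)} - 62 = 28 \left(-3 + 2 \cdot 2\right) - 62 = 28 \left(-3 + 4\right) - 62 = 28 \cdot 1 - 62 = 28 - 62 = -34$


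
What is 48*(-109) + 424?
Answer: -4808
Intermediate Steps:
48*(-109) + 424 = -5232 + 424 = -4808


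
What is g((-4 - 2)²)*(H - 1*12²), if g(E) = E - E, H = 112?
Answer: 0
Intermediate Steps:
g(E) = 0
g((-4 - 2)²)*(H - 1*12²) = 0*(112 - 1*12²) = 0*(112 - 1*144) = 0*(112 - 144) = 0*(-32) = 0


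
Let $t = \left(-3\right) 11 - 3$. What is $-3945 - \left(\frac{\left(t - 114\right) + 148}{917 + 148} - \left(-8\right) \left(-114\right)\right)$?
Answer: $- \frac{3230143}{1065} \approx -3033.0$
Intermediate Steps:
$t = -36$ ($t = -33 - 3 = -36$)
$-3945 - \left(\frac{\left(t - 114\right) + 148}{917 + 148} - \left(-8\right) \left(-114\right)\right) = -3945 - \left(\frac{\left(-36 - 114\right) + 148}{917 + 148} - \left(-8\right) \left(-114\right)\right) = -3945 - \left(\frac{\left(-36 - 114\right) + 148}{1065} - 912\right) = -3945 - \left(\left(-150 + 148\right) \frac{1}{1065} - 912\right) = -3945 - \left(\left(-2\right) \frac{1}{1065} - 912\right) = -3945 - \left(- \frac{2}{1065} - 912\right) = -3945 - - \frac{971282}{1065} = -3945 + \frac{971282}{1065} = - \frac{3230143}{1065}$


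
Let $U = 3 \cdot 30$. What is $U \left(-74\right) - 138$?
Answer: $-6798$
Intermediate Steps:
$U = 90$
$U \left(-74\right) - 138 = 90 \left(-74\right) - 138 = -6660 - 138 = -6798$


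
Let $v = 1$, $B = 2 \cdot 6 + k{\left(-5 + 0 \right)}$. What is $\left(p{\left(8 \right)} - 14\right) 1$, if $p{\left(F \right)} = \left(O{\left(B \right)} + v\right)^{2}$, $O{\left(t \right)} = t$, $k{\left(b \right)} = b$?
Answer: $50$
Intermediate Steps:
$B = 7$ ($B = 2 \cdot 6 + \left(-5 + 0\right) = 12 - 5 = 7$)
$p{\left(F \right)} = 64$ ($p{\left(F \right)} = \left(7 + 1\right)^{2} = 8^{2} = 64$)
$\left(p{\left(8 \right)} - 14\right) 1 = \left(64 - 14\right) 1 = 50 \cdot 1 = 50$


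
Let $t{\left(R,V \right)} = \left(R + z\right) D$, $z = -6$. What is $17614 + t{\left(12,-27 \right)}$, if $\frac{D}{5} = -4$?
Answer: $17494$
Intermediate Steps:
$D = -20$ ($D = 5 \left(-4\right) = -20$)
$t{\left(R,V \right)} = 120 - 20 R$ ($t{\left(R,V \right)} = \left(R - 6\right) \left(-20\right) = \left(-6 + R\right) \left(-20\right) = 120 - 20 R$)
$17614 + t{\left(12,-27 \right)} = 17614 + \left(120 - 240\right) = 17614 - 120 = 17494$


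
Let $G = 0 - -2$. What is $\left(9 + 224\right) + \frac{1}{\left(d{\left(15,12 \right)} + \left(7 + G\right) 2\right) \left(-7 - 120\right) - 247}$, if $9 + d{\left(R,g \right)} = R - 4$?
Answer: $\frac{649370}{2787} \approx 233.0$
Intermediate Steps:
$G = 2$ ($G = 0 + 2 = 2$)
$d{\left(R,g \right)} = -13 + R$ ($d{\left(R,g \right)} = -9 + \left(R - 4\right) = -9 + \left(-4 + R\right) = -13 + R$)
$\left(9 + 224\right) + \frac{1}{\left(d{\left(15,12 \right)} + \left(7 + G\right) 2\right) \left(-7 - 120\right) - 247} = \left(9 + 224\right) + \frac{1}{\left(\left(-13 + 15\right) + \left(7 + 2\right) 2\right) \left(-7 - 120\right) - 247} = 233 + \frac{1}{\left(2 + 9 \cdot 2\right) \left(-127\right) - 247} = 233 + \frac{1}{\left(2 + 18\right) \left(-127\right) - 247} = 233 + \frac{1}{20 \left(-127\right) - 247} = 233 + \frac{1}{-2540 - 247} = 233 + \frac{1}{-2787} = 233 - \frac{1}{2787} = \frac{649370}{2787}$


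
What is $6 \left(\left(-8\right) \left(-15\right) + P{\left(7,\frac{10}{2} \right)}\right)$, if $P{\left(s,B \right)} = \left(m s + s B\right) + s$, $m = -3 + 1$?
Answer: $888$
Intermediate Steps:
$m = -2$
$P{\left(s,B \right)} = - s + B s$ ($P{\left(s,B \right)} = \left(- 2 s + s B\right) + s = \left(- 2 s + B s\right) + s = - s + B s$)
$6 \left(\left(-8\right) \left(-15\right) + P{\left(7,\frac{10}{2} \right)}\right) = 6 \left(\left(-8\right) \left(-15\right) + 7 \left(-1 + \frac{10}{2}\right)\right) = 6 \left(120 + 7 \left(-1 + 10 \cdot \frac{1}{2}\right)\right) = 6 \left(120 + 7 \left(-1 + 5\right)\right) = 6 \left(120 + 7 \cdot 4\right) = 6 \left(120 + 28\right) = 6 \cdot 148 = 888$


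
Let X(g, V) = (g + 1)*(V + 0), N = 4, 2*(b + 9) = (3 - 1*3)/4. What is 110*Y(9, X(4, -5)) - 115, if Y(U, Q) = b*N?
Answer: -4075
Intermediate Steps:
b = -9 (b = -9 + ((3 - 1*3)/4)/2 = -9 + ((3 - 3)*(1/4))/2 = -9 + (0*(1/4))/2 = -9 + (1/2)*0 = -9 + 0 = -9)
X(g, V) = V*(1 + g) (X(g, V) = (1 + g)*V = V*(1 + g))
Y(U, Q) = -36 (Y(U, Q) = -9*4 = -36)
110*Y(9, X(4, -5)) - 115 = 110*(-36) - 115 = -3960 - 115 = -4075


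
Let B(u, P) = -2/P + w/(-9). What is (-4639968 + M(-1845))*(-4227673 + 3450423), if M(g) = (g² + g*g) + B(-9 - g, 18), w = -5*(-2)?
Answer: -15166267060750/9 ≈ -1.6851e+12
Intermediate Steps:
w = 10
B(u, P) = -10/9 - 2/P (B(u, P) = -2/P + 10/(-9) = -2/P + 10*(-⅑) = -2/P - 10/9 = -10/9 - 2/P)
M(g) = -11/9 + 2*g² (M(g) = (g² + g*g) + (-10/9 - 2/18) = (g² + g²) + (-10/9 - 2*1/18) = 2*g² + (-10/9 - ⅑) = 2*g² - 11/9 = -11/9 + 2*g²)
(-4639968 + M(-1845))*(-4227673 + 3450423) = (-4639968 + (-11/9 + 2*(-1845)²))*(-4227673 + 3450423) = (-4639968 + (-11/9 + 2*3404025))*(-777250) = (-4639968 + (-11/9 + 6808050))*(-777250) = (-4639968 + 61272439/9)*(-777250) = (19512727/9)*(-777250) = -15166267060750/9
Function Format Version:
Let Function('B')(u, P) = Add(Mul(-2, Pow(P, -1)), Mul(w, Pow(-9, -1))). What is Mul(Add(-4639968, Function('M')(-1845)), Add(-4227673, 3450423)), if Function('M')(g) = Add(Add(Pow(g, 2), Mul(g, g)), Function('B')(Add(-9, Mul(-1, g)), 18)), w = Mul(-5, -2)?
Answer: Rational(-15166267060750, 9) ≈ -1.6851e+12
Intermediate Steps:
w = 10
Function('B')(u, P) = Add(Rational(-10, 9), Mul(-2, Pow(P, -1))) (Function('B')(u, P) = Add(Mul(-2, Pow(P, -1)), Mul(10, Pow(-9, -1))) = Add(Mul(-2, Pow(P, -1)), Mul(10, Rational(-1, 9))) = Add(Mul(-2, Pow(P, -1)), Rational(-10, 9)) = Add(Rational(-10, 9), Mul(-2, Pow(P, -1))))
Function('M')(g) = Add(Rational(-11, 9), Mul(2, Pow(g, 2))) (Function('M')(g) = Add(Add(Pow(g, 2), Mul(g, g)), Add(Rational(-10, 9), Mul(-2, Pow(18, -1)))) = Add(Add(Pow(g, 2), Pow(g, 2)), Add(Rational(-10, 9), Mul(-2, Rational(1, 18)))) = Add(Mul(2, Pow(g, 2)), Add(Rational(-10, 9), Rational(-1, 9))) = Add(Mul(2, Pow(g, 2)), Rational(-11, 9)) = Add(Rational(-11, 9), Mul(2, Pow(g, 2))))
Mul(Add(-4639968, Function('M')(-1845)), Add(-4227673, 3450423)) = Mul(Add(-4639968, Add(Rational(-11, 9), Mul(2, Pow(-1845, 2)))), Add(-4227673, 3450423)) = Mul(Add(-4639968, Add(Rational(-11, 9), Mul(2, 3404025))), -777250) = Mul(Add(-4639968, Add(Rational(-11, 9), 6808050)), -777250) = Mul(Add(-4639968, Rational(61272439, 9)), -777250) = Mul(Rational(19512727, 9), -777250) = Rational(-15166267060750, 9)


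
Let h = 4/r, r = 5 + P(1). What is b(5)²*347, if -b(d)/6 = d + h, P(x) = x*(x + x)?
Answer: 19000332/49 ≈ 3.8776e+5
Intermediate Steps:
P(x) = 2*x² (P(x) = x*(2*x) = 2*x²)
r = 7 (r = 5 + 2*1² = 5 + 2*1 = 5 + 2 = 7)
h = 4/7 ≈ 0.57143
b(d) = -24/7 - 6*d (b(d) = -6*(d + 4/7) = -6*(4/7 + d) = -24/7 - 6*d)
b(5)²*347 = (-24/7 - 6*5)²*347 = (-24/7 - 30)²*347 = (-234/7)²*347 = (54756/49)*347 = 19000332/49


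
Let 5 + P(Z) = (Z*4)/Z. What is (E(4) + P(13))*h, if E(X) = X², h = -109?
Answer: -1635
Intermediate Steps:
P(Z) = -1 (P(Z) = -5 + (Z*4)/Z = -5 + (4*Z)/Z = -5 + 4 = -1)
(E(4) + P(13))*h = (4² - 1)*(-109) = (16 - 1)*(-109) = 15*(-109) = -1635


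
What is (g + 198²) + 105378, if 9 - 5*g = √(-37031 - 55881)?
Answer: 722919/5 - 4*I*√5807/5 ≈ 1.4458e+5 - 60.963*I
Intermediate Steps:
g = 9/5 - 4*I*√5807/5 (g = 9/5 - √(-37031 - 55881)/5 = 9/5 - 4*I*√5807/5 ≈ 1.8 - 60.963*I)
(g + 198²) + 105378 = ((9/5 - 4*I*√5807/5) + 198²) + 105378 = ((9/5 - 4*I*√5807/5) + 39204) + 105378 = (196029/5 - 4*I*√5807/5) + 105378 = 722919/5 - 4*I*√5807/5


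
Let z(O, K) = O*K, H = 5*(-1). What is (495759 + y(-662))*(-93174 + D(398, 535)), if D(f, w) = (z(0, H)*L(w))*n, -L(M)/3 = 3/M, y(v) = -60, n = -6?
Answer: -46186258626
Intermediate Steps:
H = -5
z(O, K) = K*O
L(M) = -9/M
D(f, w) = 0 (D(f, w) = ((-5*0)*(-9/w))*(-6) = (0*(-9/w))*(-6) = 0*(-6) = 0)
(495759 + y(-662))*(-93174 + D(398, 535)) = (495759 - 60)*(-93174 + 0) = 495699*(-93174) = -46186258626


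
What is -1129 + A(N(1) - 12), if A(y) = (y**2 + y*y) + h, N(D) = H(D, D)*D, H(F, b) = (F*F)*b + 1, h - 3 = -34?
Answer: -960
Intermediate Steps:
h = -31 (h = 3 - 34 = -31)
H(F, b) = 1 + b*F**2 (H(F, b) = F**2*b + 1 = b*F**2 + 1 = 1 + b*F**2)
N(D) = D*(1 + D**3) (N(D) = (1 + D*D**2)*D = (1 + D**3)*D = D*(1 + D**3))
A(y) = -31 + 2*y**2 (A(y) = (y**2 + y*y) - 31 = (y**2 + y**2) - 31 = 2*y**2 - 31 = -31 + 2*y**2)
-1129 + A(N(1) - 12) = -1129 + (-31 + 2*((1 + 1**4) - 12)**2) = -1129 + (-31 + 2*((1 + 1) - 12)**2) = -1129 + (-31 + 2*(2 - 12)**2) = -1129 + (-31 + 2*(-10)**2) = -1129 + (-31 + 2*100) = -1129 + (-31 + 200) = -1129 + 169 = -960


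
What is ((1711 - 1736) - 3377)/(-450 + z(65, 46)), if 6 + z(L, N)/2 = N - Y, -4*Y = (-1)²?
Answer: 6804/739 ≈ 9.2070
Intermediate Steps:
Y = -¼ (Y = -¼*(-1)² = -¼*1 = -¼ ≈ -0.25000)
z(L, N) = -23/2 + 2*N (z(L, N) = -12 + 2*(N - 1*(-¼)) = -12 + 2*(N + ¼) = -12 + 2*(¼ + N) = -12 + (½ + 2*N) = -23/2 + 2*N)
((1711 - 1736) - 3377)/(-450 + z(65, 46)) = ((1711 - 1736) - 3377)/(-450 + (-23/2 + 2*46)) = (-25 - 3377)/(-450 + (-23/2 + 92)) = -3402/(-450 + 161/2) = -3402/(-739/2) = -3402*(-2/739) = 6804/739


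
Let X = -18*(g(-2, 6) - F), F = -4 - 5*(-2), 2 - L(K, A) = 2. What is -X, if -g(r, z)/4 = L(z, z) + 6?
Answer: -540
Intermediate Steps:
L(K, A) = 0 (L(K, A) = 2 - 1*2 = 2 - 2 = 0)
g(r, z) = -24 (g(r, z) = -4*(0 + 6) = -4*6 = -24)
F = 6 (F = -4 + 10 = 6)
X = 540 (X = -18*(-24 - 1*6) = -18*(-24 - 6) = -18*(-30) = 540)
-X = -1*540 = -540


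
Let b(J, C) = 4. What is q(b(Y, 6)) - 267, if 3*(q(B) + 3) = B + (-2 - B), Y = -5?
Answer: -812/3 ≈ -270.67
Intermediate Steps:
q(B) = -11/3 (q(B) = -3 + (B + (-2 - B))/3 = -3 + (⅓)*(-2) = -3 - ⅔ = -11/3)
q(b(Y, 6)) - 267 = -11/3 - 267 = -812/3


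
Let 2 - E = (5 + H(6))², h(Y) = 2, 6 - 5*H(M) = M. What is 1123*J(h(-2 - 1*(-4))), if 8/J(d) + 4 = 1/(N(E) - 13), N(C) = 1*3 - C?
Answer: -116792/51 ≈ -2290.0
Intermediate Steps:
H(M) = 6/5 - M/5
E = -23 (E = 2 - (5 + (6/5 - ⅕*6))² = 2 - (5 + (6/5 - 6/5))² = 2 - (5 + 0)² = 2 - 1*5² = 2 - 1*25 = 2 - 25 = -23)
N(C) = 3 - C
J(d) = -104/51 (J(d) = 8/(-4 + 1/((3 - 1*(-23)) - 13)) = 8/(-4 + 1/((3 + 23) - 13)) = 8/(-4 + 1/(26 - 13)) = 8/(-4 + 1/13) = 8/(-51/13) = 8*(-13/51) = -104/51)
1123*J(h(-2 - 1*(-4))) = 1123*(-104/51) = -116792/51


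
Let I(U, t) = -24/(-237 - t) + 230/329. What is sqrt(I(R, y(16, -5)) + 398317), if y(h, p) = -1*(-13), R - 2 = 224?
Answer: sqrt(26946447786335)/8225 ≈ 631.12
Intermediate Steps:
R = 226 (R = 2 + 224 = 226)
y(h, p) = 13
I(U, t) = 230/329 - 24/(-237 - t) (I(U, t) = -24/(-237 - t) + 230*(1/329) = -24/(-237 - t) + 230/329 = 230/329 - 24/(-237 - t))
sqrt(I(R, y(16, -5)) + 398317) = sqrt(2*(31203 + 115*13)/(329*(237 + 13)) + 398317) = sqrt((2/329)*(31203 + 1495)/250 + 398317) = sqrt((2/329)*(1/250)*32698 + 398317) = sqrt(32698/41125 + 398317) = sqrt(16380819323/41125) = sqrt(26946447786335)/8225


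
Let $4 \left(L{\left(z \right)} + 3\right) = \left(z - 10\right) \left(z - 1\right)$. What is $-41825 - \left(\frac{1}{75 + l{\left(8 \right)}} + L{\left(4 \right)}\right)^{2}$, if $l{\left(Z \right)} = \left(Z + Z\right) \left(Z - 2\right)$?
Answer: $- \frac{4898588269}{116964} \approx -41881.0$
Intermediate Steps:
$l{\left(Z \right)} = 2 Z \left(-2 + Z\right)$
$L{\left(z \right)} = -3 + \frac{\left(-1 + z\right) \left(-10 + z\right)}{4}$ ($L{\left(z \right)} = -3 + \frac{\left(z - 10\right) \left(z - 1\right)}{4} = -3 + \frac{\left(-10 + z\right) \left(-1 + z\right)}{4} = -3 + \frac{\left(-1 + z\right) \left(-10 + z\right)}{4}$)
$-41825 - \left(\frac{1}{75 + l{\left(8 \right)}} + L{\left(4 \right)}\right)^{2} = -41825 - \left(\frac{1}{75 + 2 \cdot 8 \left(-2 + 8\right)} - \left(\frac{23}{2} - 4\right)\right)^{2} = -41825 - \left(\frac{1}{75 + 2 \cdot 8 \cdot 6} - \frac{15}{2}\right)^{2} = -41825 - \left(\frac{1}{75 + 96} - \frac{15}{2}\right)^{2} = -41825 - \left(\frac{1}{171} - \frac{15}{2}\right)^{2} = -41825 - \left(- \frac{2563}{342}\right)^{2} = -41825 - \frac{6568969}{116964} = - \frac{4898588269}{116964}$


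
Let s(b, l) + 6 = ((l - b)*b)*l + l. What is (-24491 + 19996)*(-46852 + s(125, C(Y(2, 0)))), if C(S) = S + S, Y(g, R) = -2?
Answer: -79282810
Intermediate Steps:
C(S) = 2*S
s(b, l) = -6 + l + b*l*(l - b) (s(b, l) = -6 + (((l - b)*b)*l + l) = -6 + ((b*(l - b))*l + l) = -6 + (b*l*(l - b) + l) = -6 + (l + b*l*(l - b)) = -6 + l + b*l*(l - b))
(-24491 + 19996)*(-46852 + s(125, C(Y(2, 0)))) = (-24491 + 19996)*(-46852 + (-6 + 2*(-2) + 125*(2*(-2))² - 1*2*(-2)*125²)) = -4495*(-46852 + (-6 - 4 + 125*(-4)² - 1*(-4)*15625)) = -4495*(-46852 + (-6 - 4 + 125*16 + 62500)) = -4495*(-46852 + (-6 - 4 + 2000 + 62500)) = -4495*(-46852 + 64490) = -4495*17638 = -79282810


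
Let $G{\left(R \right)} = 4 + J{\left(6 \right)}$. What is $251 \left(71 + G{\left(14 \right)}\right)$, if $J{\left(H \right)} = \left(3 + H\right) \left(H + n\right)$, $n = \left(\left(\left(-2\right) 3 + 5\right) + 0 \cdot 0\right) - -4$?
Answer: $39156$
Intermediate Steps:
$n = 3$ ($n = \left(\left(-6 + 5\right) + 0\right) + 4 = \left(-1 + 0\right) + 4 = -1 + 4 = 3$)
$J{\left(H \right)} = \left(3 + H\right)^{2}$ ($J{\left(H \right)} = \left(3 + H\right) \left(H + 3\right) = \left(3 + H\right) \left(3 + H\right) = \left(3 + H\right)^{2}$)
$G{\left(R \right)} = 85$ ($G{\left(R \right)} = 4 + \left(9 + 6^{2} + 6 \cdot 6\right) = 4 + \left(9 + 36 + 36\right) = 4 + 81 = 85$)
$251 \left(71 + G{\left(14 \right)}\right) = 251 \left(71 + 85\right) = 251 \cdot 156 = 39156$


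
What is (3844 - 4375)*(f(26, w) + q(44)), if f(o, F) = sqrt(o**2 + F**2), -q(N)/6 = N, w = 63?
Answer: 140184 - 531*sqrt(4645) ≈ 1.0399e+5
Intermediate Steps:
q(N) = -6*N
f(o, F) = sqrt(F**2 + o**2)
(3844 - 4375)*(f(26, w) + q(44)) = (3844 - 4375)*(sqrt(63**2 + 26**2) - 6*44) = -531*(sqrt(3969 + 676) - 264) = -531*(sqrt(4645) - 264) = -531*(-264 + sqrt(4645)) = 140184 - 531*sqrt(4645)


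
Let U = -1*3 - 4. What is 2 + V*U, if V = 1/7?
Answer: 1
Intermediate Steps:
U = -7 (U = -3 - 4 = -7)
V = ⅐ ≈ 0.14286
2 + V*U = 2 + (⅐)*(-7) = 2 - 1 = 1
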